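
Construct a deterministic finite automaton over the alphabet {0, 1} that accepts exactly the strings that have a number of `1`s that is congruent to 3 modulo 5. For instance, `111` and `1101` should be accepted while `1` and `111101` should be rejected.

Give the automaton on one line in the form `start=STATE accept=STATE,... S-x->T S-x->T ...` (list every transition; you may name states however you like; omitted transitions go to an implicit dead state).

start=q0 accept=q3 q0-0->q0 q0-1->q1 q1-0->q1 q1-1->q2 q2-0->q2 q2-1->q3 q3-0->q3 q3-1->q4 q4-0->q4 q4-1->q0

The only thing that matters is how many `1`s have appeared, reduced mod 5. Use one state per residue: q0 for 0, …, q4 for 4. Reading `1` moves to the next residue; anything else stays put. q3 is accepting.
5 states suffice.
        0   1  
>  q0   q0  q1 
   q1   q1  q2 
   q2   q2  q3 
 * q3   q3  q4 
   q4   q4  q0 
(> = start, * = accepting)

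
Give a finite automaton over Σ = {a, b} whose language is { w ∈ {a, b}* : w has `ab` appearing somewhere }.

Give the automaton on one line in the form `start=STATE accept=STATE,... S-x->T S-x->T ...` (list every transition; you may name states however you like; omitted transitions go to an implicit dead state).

start=q0 accept=q2 q0-a->q1 q0-b->q0 q1-a->q1 q1-b->q2 q2-a->q2 q2-b->q2

Track how much of `ab` has been matched so far: state q0 is no progress, q2 is the absorbing accept state reached once `ab` has occurred. Intermediate states record partial matches; on a mismatch, fall back to the longest reusable overlap.
        a   b  
>  q0   q1  q0 
   q1   q1  q2 
 * q2   q2  q2 
(> = start, * = accepting)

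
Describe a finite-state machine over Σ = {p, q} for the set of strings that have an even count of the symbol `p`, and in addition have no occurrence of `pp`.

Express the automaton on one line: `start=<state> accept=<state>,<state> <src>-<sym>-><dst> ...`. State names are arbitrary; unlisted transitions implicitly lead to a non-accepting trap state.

Build one automaton per condition and run them in lockstep. The first has 2 states tracking the count of `p`s modulo 2; the second has 3 states tracking partial matches of the forbidden pattern `pp`. A product state is a pair (one from each), accepting exactly when both do.
With 6 states:
        p   q  
>* s0   s1  s0 
   s1   s2  s3 
   s2   s4  s2 
   s3   s5  s3 
   s4   s2  s4 
 * s5   s4  s0 
(> = start, * = accepting)

start=s0 accept=s0,s5 s0-p->s1 s0-q->s0 s1-p->s2 s1-q->s3 s2-p->s4 s2-q->s2 s3-p->s5 s3-q->s3 s4-p->s2 s4-q->s4 s5-p->s4 s5-q->s0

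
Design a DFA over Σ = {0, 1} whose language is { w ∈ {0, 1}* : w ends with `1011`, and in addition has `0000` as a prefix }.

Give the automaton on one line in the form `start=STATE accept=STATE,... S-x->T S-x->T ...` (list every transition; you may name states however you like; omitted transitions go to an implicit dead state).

Handle the two conditions separately and then intersect. The first has 5 states tracking how much of the suffix `1011` has currently been matched; the second has 6 states tracking whether the input so far still matches the prefix `0000`. A product state is a pair (one from each), accepting exactly when both do.
14 states suffice.
          0    1  
>  s0     s1   s2 
   s1     s3   s2 
   s2     s4   s2 
   s3     s5   s2 
   s4     s6   s7 
   s5     s8   s2 
   s6     s6   s2 
   s7     s4   s9 
   s8     s8  s10 
   s9     s4   s2 
   s10   s11  s10 
   s11    s8  s12 
   s12   s11  s13 
 * s13   s11  s10 
(> = start, * = accepting)

start=s0 accept=s13 s0-0->s1 s0-1->s2 s1-0->s3 s1-1->s2 s2-0->s4 s2-1->s2 s3-0->s5 s3-1->s2 s4-0->s6 s4-1->s7 s5-0->s8 s5-1->s2 s6-0->s6 s6-1->s2 s7-0->s4 s7-1->s9 s8-0->s8 s8-1->s10 s9-0->s4 s9-1->s2 s10-0->s11 s10-1->s10 s11-0->s8 s11-1->s12 s12-0->s11 s12-1->s13 s13-0->s11 s13-1->s10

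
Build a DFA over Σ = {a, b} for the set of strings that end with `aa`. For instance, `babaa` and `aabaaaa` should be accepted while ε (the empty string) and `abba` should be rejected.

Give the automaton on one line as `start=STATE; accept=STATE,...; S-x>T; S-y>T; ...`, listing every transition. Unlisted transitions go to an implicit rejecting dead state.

Remember how much of `aa` the current input suffix matches. State q0 means no match yet; q1 means the last symbol is `a`; q2 means the last 2 symbols are `aa`. Only q2 accepts. On a mismatch, fall back to the longest proper suffix that is still a prefix of `aa`.
3 states suffice.
        a   b  
>  q0   q1  q0 
   q1   q2  q0 
 * q2   q2  q0 
(> = start, * = accepting)

start=q0; accept=q2; q0-a>q1; q0-b>q0; q1-a>q2; q1-b>q0; q2-a>q2; q2-b>q0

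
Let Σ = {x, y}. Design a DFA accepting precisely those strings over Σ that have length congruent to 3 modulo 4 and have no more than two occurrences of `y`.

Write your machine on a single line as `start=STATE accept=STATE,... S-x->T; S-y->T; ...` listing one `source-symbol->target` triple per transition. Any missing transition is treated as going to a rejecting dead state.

Run two small machines in parallel and take their product. One (4 states) tracks the input length modulo 4; the other (4 states) tracks the count of `y`s, saturating at 3. Each combined state is a pair, one component from each; accept when both components accept. After merging equivalent states the machine shrinks.
With 13 states:
          x    y  
>  s0     s1   s2 
   s1     s3   s4 
   s2     s4   s5 
   s3     s6   s7 
   s4     s7   s8 
   s5     s8   s9 
 * s6     s0  s10 
 * s7    s10  s11 
 * s8    s11   s9 
   s9     s9   s9 
   s10    s2  s12 
   s11   s12   s9 
   s12    s5   s9 
(> = start, * = accepting)

start=s0; accept=s6,s7,s8; s0-x->s1; s0-y->s2; s1-x->s3; s1-y->s4; s2-x->s4; s2-y->s5; s3-x->s6; s3-y->s7; s4-x->s7; s4-y->s8; s5-x->s8; s5-y->s9; s6-x->s0; s6-y->s10; s7-x->s10; s7-y->s11; s8-x->s11; s8-y->s9; s9-x->s9; s9-y->s9; s10-x->s2; s10-y->s12; s11-x->s12; s11-y->s9; s12-x->s5; s12-y->s9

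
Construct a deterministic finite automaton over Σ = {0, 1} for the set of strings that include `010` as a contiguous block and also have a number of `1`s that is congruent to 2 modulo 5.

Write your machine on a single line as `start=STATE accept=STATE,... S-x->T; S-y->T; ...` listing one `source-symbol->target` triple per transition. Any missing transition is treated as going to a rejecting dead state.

Handle the two conditions separately and then intersect. One (4 states) tracks whether and how much of `010` has been seen; the other (5 states) tracks the count of `1`s modulo 5. Each combined state is a pair, one component from each; accept when both components accept.
          0    1  
>  S0     S1   S2 
   S1     S1   S3 
   S2     S4   S5 
   S3     S6   S5 
   S4     S4   S7 
   S5     S8   S9 
   S6     S6  S10 
   S7    S10   S9 
   S8     S8  S11 
   S9    S12  S13 
 * S10   S10  S14 
   S11   S14  S13 
   S12   S12  S15 
   S13   S16   S0 
   S14   S14  S17 
   S15   S17   S0 
   S16   S16  S18 
   S17   S17  S19 
   S18   S19   S2 
   S19   S19   S6 
(> = start, * = accepting)

start=S0; accept=S10; S0-0->S1; S0-1->S2; S1-0->S1; S1-1->S3; S2-0->S4; S2-1->S5; S3-0->S6; S3-1->S5; S4-0->S4; S4-1->S7; S5-0->S8; S5-1->S9; S6-0->S6; S6-1->S10; S7-0->S10; S7-1->S9; S8-0->S8; S8-1->S11; S9-0->S12; S9-1->S13; S10-0->S10; S10-1->S14; S11-0->S14; S11-1->S13; S12-0->S12; S12-1->S15; S13-0->S16; S13-1->S0; S14-0->S14; S14-1->S17; S15-0->S17; S15-1->S0; S16-0->S16; S16-1->S18; S17-0->S17; S17-1->S19; S18-0->S19; S18-1->S2; S19-0->S19; S19-1->S6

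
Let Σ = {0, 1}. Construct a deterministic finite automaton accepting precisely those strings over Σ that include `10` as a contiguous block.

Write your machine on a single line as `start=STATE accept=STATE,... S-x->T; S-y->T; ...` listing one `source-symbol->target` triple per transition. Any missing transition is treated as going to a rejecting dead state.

Track how much of `10` has been matched so far: state S0 is no progress, S2 is the absorbing accept state reached once `10` has occurred. Intermediate states record partial matches; on a mismatch, fall back to the longest reusable overlap.
3 states suffice.
        0   1  
>  S0   S0  S1 
   S1   S2  S1 
 * S2   S2  S2 
(> = start, * = accepting)

start=S0; accept=S2; S0-0->S0; S0-1->S1; S1-0->S2; S1-1->S1; S2-0->S2; S2-1->S2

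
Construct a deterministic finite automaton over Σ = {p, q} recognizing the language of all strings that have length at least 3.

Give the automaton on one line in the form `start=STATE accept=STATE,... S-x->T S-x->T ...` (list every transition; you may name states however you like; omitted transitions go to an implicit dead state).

We only need to distinguish lengths 0, 1, …, 3, and '>3'. Chain A → B → C → D → E on every symbol, with E looping. Accepting states: {D, E}.
       p  q 
>  A   B  B 
   B   C  C 
   C   D  D 
 * D   E  E 
 * E   E  E 
(> = start, * = accepting)

start=A accept=D,E A-p->B A-q->B B-p->C B-q->C C-p->D C-q->D D-p->E D-q->E E-p->E E-q->E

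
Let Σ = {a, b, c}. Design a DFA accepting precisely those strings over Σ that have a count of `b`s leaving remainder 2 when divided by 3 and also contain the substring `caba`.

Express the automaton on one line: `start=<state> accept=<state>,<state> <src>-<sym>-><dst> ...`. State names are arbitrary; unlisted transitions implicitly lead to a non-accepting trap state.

Handle the two conditions separately and then intersect. One (3 states) tracks the count of `b`s modulo 3; the other (5 states) tracks whether and how much of `caba` has been seen. Each combined state is a pair, one component from each; accept when both components accept.
15 states suffice.
          a    b    c  
>  q0     q0   q1   q2 
   q1     q1   q3   q4 
   q2     q5   q1   q2 
   q3     q3   q0   q6 
   q4     q7   q3   q4 
   q5     q0   q8   q2 
   q6     q9   q0   q6 
   q7     q1  q10   q4 
   q8    q11   q3   q4 
   q9     q3  q12   q6 
   q10   q13   q0   q6 
   q11   q11  q13  q11 
   q12   q14   q1   q2 
 * q13   q13  q14  q13 
   q14   q14  q11  q14 
(> = start, * = accepting)

start=q0 accept=q13 q0-a->q0 q0-b->q1 q0-c->q2 q1-a->q1 q1-b->q3 q1-c->q4 q2-a->q5 q2-b->q1 q2-c->q2 q3-a->q3 q3-b->q0 q3-c->q6 q4-a->q7 q4-b->q3 q4-c->q4 q5-a->q0 q5-b->q8 q5-c->q2 q6-a->q9 q6-b->q0 q6-c->q6 q7-a->q1 q7-b->q10 q7-c->q4 q8-a->q11 q8-b->q3 q8-c->q4 q9-a->q3 q9-b->q12 q9-c->q6 q10-a->q13 q10-b->q0 q10-c->q6 q11-a->q11 q11-b->q13 q11-c->q11 q12-a->q14 q12-b->q1 q12-c->q2 q13-a->q13 q13-b->q14 q13-c->q13 q14-a->q14 q14-b->q11 q14-c->q14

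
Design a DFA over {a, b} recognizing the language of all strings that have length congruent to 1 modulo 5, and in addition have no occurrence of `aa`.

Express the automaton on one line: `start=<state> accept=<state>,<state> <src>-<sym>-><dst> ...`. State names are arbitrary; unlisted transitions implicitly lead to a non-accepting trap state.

Build one automaton per condition and run them in lockstep. One (5 states) tracks the input length modulo 5; the other (3 states) tracks partial matches of the forbidden pattern `aa`. Each combined state is a pair, one component from each; accept when both components accept.
A 15-state machine:
          a    b  
>  S0     S1   S2 
 * S1     S3   S4 
 * S2     S5   S4 
   S3     S6   S6 
   S4     S7   S8 
   S5     S6   S8 
   S6     S9   S9 
   S7     S9  S10 
   S8    S11  S10 
   S9    S12  S12 
   S10   S13   S0 
   S11   S12   S0 
   S12   S14  S14 
   S13   S14   S2 
   S14    S3   S3 
(> = start, * = accepting)

start=S0 accept=S1,S2 S0-a->S1 S0-b->S2 S1-a->S3 S1-b->S4 S2-a->S5 S2-b->S4 S3-a->S6 S3-b->S6 S4-a->S7 S4-b->S8 S5-a->S6 S5-b->S8 S6-a->S9 S6-b->S9 S7-a->S9 S7-b->S10 S8-a->S11 S8-b->S10 S9-a->S12 S9-b->S12 S10-a->S13 S10-b->S0 S11-a->S12 S11-b->S0 S12-a->S14 S12-b->S14 S13-a->S14 S13-b->S2 S14-a->S3 S14-b->S3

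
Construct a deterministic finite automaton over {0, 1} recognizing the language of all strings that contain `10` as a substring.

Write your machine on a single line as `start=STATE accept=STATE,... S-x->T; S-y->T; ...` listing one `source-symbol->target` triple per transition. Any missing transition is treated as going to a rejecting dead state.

start=q0; accept=q2; q0-0->q0; q0-1->q1; q1-0->q2; q1-1->q1; q2-0->q2; q2-1->q2

States q0..q1 record the length of the longest prefix of `10` that matches the current input suffix. Reaching q2 means `10` has been seen, and we stay there forever. Accept from q2.
With 3 states:
        0   1  
>  q0   q0  q1 
   q1   q2  q1 
 * q2   q2  q2 
(> = start, * = accepting)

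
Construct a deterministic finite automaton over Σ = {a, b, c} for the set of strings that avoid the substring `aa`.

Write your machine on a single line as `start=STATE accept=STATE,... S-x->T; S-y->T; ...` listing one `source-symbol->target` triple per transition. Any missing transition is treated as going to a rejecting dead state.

Track partial matches of the forbidden pattern `aa`. State q2 is a dead state reached once `aa` has occurred; every other state accepts. q0 means no part of `aa` is currently matched.
With 3 states:
        a   b   c  
>* q0   q1  q0  q0 
 * q1   q2  q0  q0 
   q2   q2  q2  q2 
(> = start, * = accepting)

start=q0; accept=q0,q1; q0-a->q1; q0-b->q0; q0-c->q0; q1-a->q2; q1-b->q0; q1-c->q0; q2-a->q2; q2-b->q2; q2-c->q2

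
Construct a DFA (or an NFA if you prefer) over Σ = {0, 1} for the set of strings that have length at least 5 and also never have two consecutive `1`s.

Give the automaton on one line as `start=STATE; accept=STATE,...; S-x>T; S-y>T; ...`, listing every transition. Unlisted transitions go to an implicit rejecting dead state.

start=s0; accept=s10,s11; s0-0>s1; s0-1>s2; s1-0>s3; s1-1>s4; s2-0>s3; s2-1>s5; s3-0>s6; s3-1>s7; s4-0>s6; s4-1>s5; s5-0>s5; s5-1>s5; s6-0>s8; s6-1>s9; s7-0>s8; s7-1>s5; s8-0>s10; s8-1>s11; s9-0>s10; s9-1>s5; s10-0>s10; s10-1>s11; s11-0>s10; s11-1>s5

Run two small machines in parallel and take their product. The first has 7 states tracking the input length, saturating at 6; the second has 3 states tracking partial matches of the forbidden pattern `11`. A product state is a pair (one from each), accepting exactly when both do. Equivalent product states are then merged.
A 12-state machine:
          0    1  
>  s0     s1   s2 
   s1     s3   s4 
   s2     s3   s5 
   s3     s6   s7 
   s4     s6   s5 
   s5     s5   s5 
   s6     s8   s9 
   s7     s8   s5 
   s8    s10  s11 
   s9    s10   s5 
 * s10   s10  s11 
 * s11   s10   s5 
(> = start, * = accepting)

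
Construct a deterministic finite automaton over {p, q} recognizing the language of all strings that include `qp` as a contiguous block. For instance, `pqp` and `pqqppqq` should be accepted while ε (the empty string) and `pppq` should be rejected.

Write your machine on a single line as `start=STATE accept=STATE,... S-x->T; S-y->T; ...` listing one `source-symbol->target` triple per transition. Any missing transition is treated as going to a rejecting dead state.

Track how much of `qp` has been matched so far: state s0 is no progress, s2 is the absorbing accept state reached once `qp` has occurred. Intermediate states record partial matches; on a mismatch, fall back to the longest reusable overlap.
With 3 states:
        p   q  
>  s0   s0  s1 
   s1   s2  s1 
 * s2   s2  s2 
(> = start, * = accepting)

start=s0; accept=s2; s0-p->s0; s0-q->s1; s1-p->s2; s1-q->s1; s2-p->s2; s2-q->s2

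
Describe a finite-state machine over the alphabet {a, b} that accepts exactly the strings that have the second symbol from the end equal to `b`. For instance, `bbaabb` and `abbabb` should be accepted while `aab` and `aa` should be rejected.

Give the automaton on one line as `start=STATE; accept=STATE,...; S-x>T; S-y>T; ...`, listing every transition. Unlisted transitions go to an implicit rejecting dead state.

start=s0; accept=s5,s6; s0-a>s1; s0-b>s2; s1-a>s3; s1-b>s4; s2-a>s5; s2-b>s6; s3-a>s3; s3-b>s4; s4-a>s5; s4-b>s6; s5-a>s3; s5-b>s4; s6-a>s5; s6-b>s6

A DFA must remember the last 2 symbols (since which symbol is second-to-last isn't known until the input ends). Use one state per possible window of the last ≤2 symbols; accept from those whose window starts with `b`.
With 7 states:
        a   b  
>  s0   s1  s2 
   s1   s3  s4 
   s2   s5  s6 
   s3   s3  s4 
   s4   s5  s6 
 * s5   s3  s4 
 * s6   s5  s6 
(> = start, * = accepting)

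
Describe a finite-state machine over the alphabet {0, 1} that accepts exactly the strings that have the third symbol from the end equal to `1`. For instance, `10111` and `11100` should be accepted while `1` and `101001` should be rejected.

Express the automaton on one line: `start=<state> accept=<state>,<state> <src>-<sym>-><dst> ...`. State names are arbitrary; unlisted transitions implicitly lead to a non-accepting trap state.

start=q0 accept=q11,q12,q13,q14 q0-0->q1 q0-1->q2 q1-0->q3 q1-1->q4 q2-0->q5 q2-1->q6 q3-0->q7 q3-1->q8 q4-0->q9 q4-1->q10 q5-0->q11 q5-1->q12 q6-0->q13 q6-1->q14 q7-0->q7 q7-1->q8 q8-0->q9 q8-1->q10 q9-0->q11 q9-1->q12 q10-0->q13 q10-1->q14 q11-0->q7 q11-1->q8 q12-0->q9 q12-1->q10 q13-0->q11 q13-1->q12 q14-0->q13 q14-1->q14

Because acceptance depends on a position counted from the end, the machine has to buffer the most recent 3 symbols. Make each state the string of the last up-to-3 symbols read; on input `x` shift the window left and append `x`. Accept when the buffered window has length 3 and begins with `1`.
A 15-state machine:
          0    1  
>  q0     q1   q2 
   q1     q3   q4 
   q2     q5   q6 
   q3     q7   q8 
   q4     q9  q10 
   q5    q11  q12 
   q6    q13  q14 
   q7     q7   q8 
   q8     q9  q10 
   q9    q11  q12 
   q10   q13  q14 
 * q11    q7   q8 
 * q12    q9  q10 
 * q13   q11  q12 
 * q14   q13  q14 
(> = start, * = accepting)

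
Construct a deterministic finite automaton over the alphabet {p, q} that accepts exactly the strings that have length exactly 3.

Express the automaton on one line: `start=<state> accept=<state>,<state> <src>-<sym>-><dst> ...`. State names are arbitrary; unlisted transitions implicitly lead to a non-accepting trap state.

We only need to distinguish lengths 0, 1, …, 3, and '>3'. Chain s0 → s1 → s2 → s3 → s4 on every symbol, with s4 looping. Accepting states: {s3}.
5 states suffice.
        p   q  
>  s0   s1  s1 
   s1   s2  s2 
   s2   s3  s3 
 * s3   s4  s4 
   s4   s4  s4 
(> = start, * = accepting)

start=s0 accept=s3 s0-p->s1 s0-q->s1 s1-p->s2 s1-q->s2 s2-p->s3 s2-q->s3 s3-p->s4 s3-q->s4 s4-p->s4 s4-q->s4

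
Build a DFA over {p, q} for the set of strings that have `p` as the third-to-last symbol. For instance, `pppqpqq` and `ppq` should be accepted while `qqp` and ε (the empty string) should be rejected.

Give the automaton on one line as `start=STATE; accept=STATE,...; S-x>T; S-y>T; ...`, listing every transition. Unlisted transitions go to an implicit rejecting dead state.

start=S0; accept=S7,S8,S9,S10; S0-p>S1; S0-q>S2; S1-p>S3; S1-q>S4; S2-p>S5; S2-q>S6; S3-p>S7; S3-q>S8; S4-p>S9; S4-q>S10; S5-p>S11; S5-q>S12; S6-p>S13; S6-q>S14; S7-p>S7; S7-q>S8; S8-p>S9; S8-q>S10; S9-p>S11; S9-q>S12; S10-p>S13; S10-q>S14; S11-p>S7; S11-q>S8; S12-p>S9; S12-q>S10; S13-p>S11; S13-q>S12; S14-p>S13; S14-q>S14

A DFA must remember the last 3 symbols (since which symbol is third-to-last isn't known until the input ends). Use one state per possible window of the last ≤3 symbols; accept from those whose window starts with `p`.
With 15 states:
          p    q  
>  S0     S1   S2 
   S1     S3   S4 
   S2     S5   S6 
   S3     S7   S8 
   S4     S9  S10 
   S5    S11  S12 
   S6    S13  S14 
 * S7     S7   S8 
 * S8     S9  S10 
 * S9    S11  S12 
 * S10   S13  S14 
   S11    S7   S8 
   S12    S9  S10 
   S13   S11  S12 
   S14   S13  S14 
(> = start, * = accepting)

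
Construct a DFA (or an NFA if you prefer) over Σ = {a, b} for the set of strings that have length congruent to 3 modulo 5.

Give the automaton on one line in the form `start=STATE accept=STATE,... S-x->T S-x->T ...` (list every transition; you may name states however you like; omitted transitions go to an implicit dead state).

start=s0 accept=s3 s0-a->s1 s0-b->s1 s1-a->s2 s1-b->s2 s2-a->s3 s2-b->s3 s3-a->s4 s3-b->s4 s4-a->s0 s4-b->s0

Only the length mod 5 matters, so use a 5-cycle: from any state, every input symbol moves to the next state, wrapping s4 back to s0. Mark s3 accepting.
A 5-state machine:
        a   b  
>  s0   s1  s1 
   s1   s2  s2 
   s2   s3  s3 
 * s3   s4  s4 
   s4   s0  s0 
(> = start, * = accepting)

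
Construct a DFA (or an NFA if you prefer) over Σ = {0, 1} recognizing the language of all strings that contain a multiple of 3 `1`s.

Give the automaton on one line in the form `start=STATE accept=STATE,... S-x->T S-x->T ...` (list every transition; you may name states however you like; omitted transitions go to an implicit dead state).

start=q0 accept=q0 q0-0->q0 q0-1->q1 q1-0->q1 q1-1->q2 q2-0->q2 q2-1->q0

Keep the running count of `1`s modulo 3: each `1` advances along the cycle q0 → q1 → q2 → q0 while other symbols loop. Accept at q0.
3 states suffice.
        0   1  
>* q0   q0  q1 
   q1   q1  q2 
   q2   q2  q0 
(> = start, * = accepting)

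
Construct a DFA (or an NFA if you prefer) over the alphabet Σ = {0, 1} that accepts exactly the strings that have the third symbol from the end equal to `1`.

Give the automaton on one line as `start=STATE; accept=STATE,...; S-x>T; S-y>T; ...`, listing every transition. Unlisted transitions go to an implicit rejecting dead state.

A DFA must remember the last 3 symbols (since which symbol is third-to-last isn't known until the input ends). Use one state per possible window of the last ≤3 symbols; accept from those whose window starts with `1`.
With 15 states:
          0    1  
>  q0     q1   q2 
   q1     q3   q4 
   q2     q5   q6 
   q3     q7   q8 
   q4     q9  q10 
   q5    q11  q12 
   q6    q13  q14 
   q7     q7   q8 
   q8     q9  q10 
   q9    q11  q12 
   q10   q13  q14 
 * q11    q7   q8 
 * q12    q9  q10 
 * q13   q11  q12 
 * q14   q13  q14 
(> = start, * = accepting)

start=q0; accept=q11,q12,q13,q14; q0-0>q1; q0-1>q2; q1-0>q3; q1-1>q4; q2-0>q5; q2-1>q6; q3-0>q7; q3-1>q8; q4-0>q9; q4-1>q10; q5-0>q11; q5-1>q12; q6-0>q13; q6-1>q14; q7-0>q7; q7-1>q8; q8-0>q9; q8-1>q10; q9-0>q11; q9-1>q12; q10-0>q13; q10-1>q14; q11-0>q7; q11-1>q8; q12-0>q9; q12-1>q10; q13-0>q11; q13-1>q12; q14-0>q13; q14-1>q14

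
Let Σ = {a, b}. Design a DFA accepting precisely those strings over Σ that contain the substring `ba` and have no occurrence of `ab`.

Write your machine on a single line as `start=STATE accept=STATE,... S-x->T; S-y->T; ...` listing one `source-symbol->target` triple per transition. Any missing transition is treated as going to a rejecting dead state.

start=q0; accept=q4; q0-a->q1; q0-b->q2; q1-a->q1; q1-b->q3; q2-a->q4; q2-b->q2; q3-a->q5; q3-b->q3; q4-a->q4; q4-b->q5; q5-a->q5; q5-b->q5

Run two small machines in parallel and take their product. The first has 3 states tracking whether and how much of `ba` has been seen; the second has 3 states tracking partial matches of the forbidden pattern `ab`. A product state is a pair (one from each), accepting exactly when both do.
With 6 states:
        a   b  
>  q0   q1  q2 
   q1   q1  q3 
   q2   q4  q2 
   q3   q5  q3 
 * q4   q4  q5 
   q5   q5  q5 
(> = start, * = accepting)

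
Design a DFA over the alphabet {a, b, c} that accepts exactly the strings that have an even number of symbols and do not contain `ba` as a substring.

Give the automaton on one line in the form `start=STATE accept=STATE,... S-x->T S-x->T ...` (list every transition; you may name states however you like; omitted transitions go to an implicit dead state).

Run two small machines in parallel and take their product. One (2 states) tracks the input length modulo 2; the other (3 states) tracks partial matches of the forbidden pattern `ba`. Each combined state is a pair, one component from each; accept when both components accept.
With 6 states:
        a   b   c  
>* S0   S1  S2  S1 
   S1   S0  S3  S0 
   S2   S4  S3  S0 
 * S3   S5  S2  S1 
   S4   S5  S5  S5 
   S5   S4  S4  S4 
(> = start, * = accepting)

start=S0 accept=S0,S3 S0-a->S1 S0-b->S2 S0-c->S1 S1-a->S0 S1-b->S3 S1-c->S0 S2-a->S4 S2-b->S3 S2-c->S0 S3-a->S5 S3-b->S2 S3-c->S1 S4-a->S5 S4-b->S5 S4-c->S5 S5-a->S4 S5-b->S4 S5-c->S4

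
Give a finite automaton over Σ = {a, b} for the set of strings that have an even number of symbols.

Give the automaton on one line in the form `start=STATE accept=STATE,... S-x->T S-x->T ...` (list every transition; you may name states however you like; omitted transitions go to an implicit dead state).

start=S0 accept=S0 S0-a->S1 S0-b->S1 S1-a->S0 S1-b->S0

Count input length modulo 2: every symbol advances one step around the cycle S0 → S1 → S0. Accept at S0.
2 states suffice.
        a   b  
>* S0   S1  S1 
   S1   S0  S0 
(> = start, * = accepting)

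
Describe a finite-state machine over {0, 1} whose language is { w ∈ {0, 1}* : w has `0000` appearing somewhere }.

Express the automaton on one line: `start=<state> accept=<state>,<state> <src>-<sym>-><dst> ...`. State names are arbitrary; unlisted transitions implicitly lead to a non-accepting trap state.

States q0..q3 record the length of the longest prefix of `0000` that matches the current input suffix. Reaching q4 means `0000` has been seen, and we stay there forever. Accept from q4.
        0   1  
>  q0   q1  q0 
   q1   q2  q0 
   q2   q3  q0 
   q3   q4  q0 
 * q4   q4  q4 
(> = start, * = accepting)

start=q0 accept=q4 q0-0->q1 q0-1->q0 q1-0->q2 q1-1->q0 q2-0->q3 q2-1->q0 q3-0->q4 q3-1->q0 q4-0->q4 q4-1->q4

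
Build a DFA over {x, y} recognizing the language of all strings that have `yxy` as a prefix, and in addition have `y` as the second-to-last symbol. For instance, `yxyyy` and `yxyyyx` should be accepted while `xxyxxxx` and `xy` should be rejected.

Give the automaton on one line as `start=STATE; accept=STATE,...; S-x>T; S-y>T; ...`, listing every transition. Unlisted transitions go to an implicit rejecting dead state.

start=q0; accept=q5,q6; q0-x>q1; q0-y>q2; q1-x>q1; q1-y>q1; q2-x>q3; q2-y>q1; q3-x>q1; q3-y>q4; q4-x>q5; q4-y>q6; q5-x>q7; q5-y>q4; q6-x>q5; q6-y>q6; q7-x>q7; q7-y>q4

Run two small machines in parallel and take their product. One (5 states) tracks whether the input so far still matches the prefix `yxy`; the other (7 states) tracks the last 2 symbols read. Each combined state is a pair, one component from each; accept when both components accept. Minimizing collapses redundant product states.
With 8 states:
        x   y  
>  q0   q1  q2 
   q1   q1  q1 
   q2   q3  q1 
   q3   q1  q4 
   q4   q5  q6 
 * q5   q7  q4 
 * q6   q5  q6 
   q7   q7  q4 
(> = start, * = accepting)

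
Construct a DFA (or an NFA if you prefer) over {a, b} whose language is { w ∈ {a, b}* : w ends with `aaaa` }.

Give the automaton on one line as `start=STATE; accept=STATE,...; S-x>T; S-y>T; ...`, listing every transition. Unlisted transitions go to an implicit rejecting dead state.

Let each state record the length of the longest suffix of the input read so far that is also a prefix of `aaaa`. s1 means the last symbol is `a`; s2 means the last 2 symbols are `aa`; s3 means the last 3 symbols are `aaa`; s4 means the last 4 symbols are `aaaa`. Accept only at s4, where the string currently ends in `aaaa`.
With 5 states:
        a   b  
>  s0   s1  s0 
   s1   s2  s0 
   s2   s3  s0 
   s3   s4  s0 
 * s4   s4  s0 
(> = start, * = accepting)

start=s0; accept=s4; s0-a>s1; s0-b>s0; s1-a>s2; s1-b>s0; s2-a>s3; s2-b>s0; s3-a>s4; s3-b>s0; s4-a>s4; s4-b>s0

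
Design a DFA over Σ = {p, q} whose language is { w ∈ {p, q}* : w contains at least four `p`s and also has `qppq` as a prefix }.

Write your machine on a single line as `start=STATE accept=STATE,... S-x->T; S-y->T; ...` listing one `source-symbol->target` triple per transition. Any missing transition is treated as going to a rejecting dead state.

start=S0; accept=S7; S0-p->S1; S0-q->S2; S1-p->S1; S1-q->S1; S2-p->S3; S2-q->S1; S3-p->S4; S3-q->S1; S4-p->S1; S4-q->S5; S5-p->S6; S5-q->S5; S6-p->S7; S6-q->S6; S7-p->S7; S7-q->S7

Handle the two conditions separately and then intersect. The first has 6 states tracking the count of `p`s, saturating at 5; the second has 6 states tracking whether the input so far still matches the prefix `qppq`. A product state is a pair (one from each), accepting exactly when both do. Minimizing collapses redundant product states.
8 states suffice.
        p   q  
>  S0   S1  S2 
   S1   S1  S1 
   S2   S3  S1 
   S3   S4  S1 
   S4   S1  S5 
   S5   S6  S5 
   S6   S7  S6 
 * S7   S7  S7 
(> = start, * = accepting)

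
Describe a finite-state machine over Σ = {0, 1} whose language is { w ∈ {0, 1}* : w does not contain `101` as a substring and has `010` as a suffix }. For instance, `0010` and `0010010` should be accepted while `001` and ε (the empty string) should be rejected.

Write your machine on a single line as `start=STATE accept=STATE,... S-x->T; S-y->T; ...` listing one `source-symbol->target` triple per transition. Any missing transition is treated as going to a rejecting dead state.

Run two small machines in parallel and take their product. One (4 states) tracks partial matches of the forbidden pattern `101`; the other (4 states) tracks how much of the suffix `010` has currently been matched. Each combined state is a pair, one component from each; accept when both components accept.
A 10-state machine:
       0  1 
>  A   B  C 
   B   B  D 
   C   E  C 
   D   F  C 
   E   B  G 
 * F   B  G 
   G   H  I 
   H   J  G 
   I   J  I 
   J   J  G 
(> = start, * = accepting)

start=A; accept=F; A-0->B; A-1->C; B-0->B; B-1->D; C-0->E; C-1->C; D-0->F; D-1->C; E-0->B; E-1->G; F-0->B; F-1->G; G-0->H; G-1->I; H-0->J; H-1->G; I-0->J; I-1->I; J-0->J; J-1->G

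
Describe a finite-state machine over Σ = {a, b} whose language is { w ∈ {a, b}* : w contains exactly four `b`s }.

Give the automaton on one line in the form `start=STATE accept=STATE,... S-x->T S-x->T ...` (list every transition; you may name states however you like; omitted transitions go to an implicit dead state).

Count `b`s, saturating at 5: states q0 through q4 mean 0 through 4 `b`s seen; q5 means more than 4. Each `b` increments (capped at q5); other symbols loop. Accept from {q4}.
        a   b  
>  q0   q0  q1 
   q1   q1  q2 
   q2   q2  q3 
   q3   q3  q4 
 * q4   q4  q5 
   q5   q5  q5 
(> = start, * = accepting)

start=q0 accept=q4 q0-a->q0 q0-b->q1 q1-a->q1 q1-b->q2 q2-a->q2 q2-b->q3 q3-a->q3 q3-b->q4 q4-a->q4 q4-b->q5 q5-a->q5 q5-b->q5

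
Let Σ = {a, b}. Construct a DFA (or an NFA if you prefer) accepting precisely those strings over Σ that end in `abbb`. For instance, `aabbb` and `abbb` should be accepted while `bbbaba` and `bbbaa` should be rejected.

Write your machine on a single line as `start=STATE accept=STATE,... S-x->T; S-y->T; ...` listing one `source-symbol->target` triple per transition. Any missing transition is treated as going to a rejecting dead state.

start=S0; accept=S4; S0-a->S1; S0-b->S0; S1-a->S1; S1-b->S2; S2-a->S1; S2-b->S3; S3-a->S1; S3-b->S4; S4-a->S1; S4-b->S0

Let each state record the length of the longest suffix of the input read so far that is also a prefix of `abbb`. S1 means the last symbol is `a`; S2 means the last 2 symbols are `ab`; S3 means the last 3 symbols are `abb`; S4 means the last 4 symbols are `abbb`. Accept only at S4, where the string currently ends in `abbb`.
With 5 states:
        a   b  
>  S0   S1  S0 
   S1   S1  S2 
   S2   S1  S3 
   S3   S1  S4 
 * S4   S1  S0 
(> = start, * = accepting)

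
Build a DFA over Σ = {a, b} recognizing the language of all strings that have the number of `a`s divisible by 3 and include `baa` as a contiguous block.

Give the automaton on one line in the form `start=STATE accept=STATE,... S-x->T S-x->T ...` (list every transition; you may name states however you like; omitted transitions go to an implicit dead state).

Build one automaton per condition and run them in lockstep. One (3 states) tracks the count of `a`s modulo 3; the other (4 states) tracks whether and how much of `baa` has been seen. Each combined state is a pair, one component from each; accept when both components accept.
A 12-state machine:
          a    b  
>  q0     q1   q2 
   q1     q3   q4 
   q2     q5   q2 
   q3     q0   q6 
   q4     q7   q4 
   q5     q8   q4 
   q6     q9   q6 
   q7    q10   q6 
   q8    q10   q8 
   q9    q11   q2 
 * q10   q11  q10 
   q11    q8  q11 
(> = start, * = accepting)

start=q0 accept=q10 q0-a->q1 q0-b->q2 q1-a->q3 q1-b->q4 q2-a->q5 q2-b->q2 q3-a->q0 q3-b->q6 q4-a->q7 q4-b->q4 q5-a->q8 q5-b->q4 q6-a->q9 q6-b->q6 q7-a->q10 q7-b->q6 q8-a->q10 q8-b->q8 q9-a->q11 q9-b->q2 q10-a->q11 q10-b->q10 q11-a->q8 q11-b->q11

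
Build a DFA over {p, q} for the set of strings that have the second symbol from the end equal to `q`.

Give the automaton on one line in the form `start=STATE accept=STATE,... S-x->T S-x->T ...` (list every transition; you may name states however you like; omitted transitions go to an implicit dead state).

start=s0 accept=s5,s6 s0-p->s1 s0-q->s2 s1-p->s3 s1-q->s4 s2-p->s5 s2-q->s6 s3-p->s3 s3-q->s4 s4-p->s5 s4-q->s6 s5-p->s3 s5-q->s4 s6-p->s5 s6-q->s6

A DFA must remember the last 2 symbols (since which symbol is second-to-last isn't known until the input ends). Use one state per possible window of the last ≤2 symbols; accept from those whose window starts with `q`.
With 7 states:
        p   q  
>  s0   s1  s2 
   s1   s3  s4 
   s2   s5  s6 
   s3   s3  s4 
   s4   s5  s6 
 * s5   s3  s4 
 * s6   s5  s6 
(> = start, * = accepting)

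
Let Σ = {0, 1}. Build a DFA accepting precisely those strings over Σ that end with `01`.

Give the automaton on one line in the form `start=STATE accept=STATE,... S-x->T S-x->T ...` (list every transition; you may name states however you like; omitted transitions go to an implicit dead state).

Let each state record the length of the longest suffix of the input read so far that is also a prefix of `01`. q1 means the last symbol is `0`; q2 means the last 2 symbols are `01`. Accept only at q2, where the string currently ends in `01`.
        0   1  
>  q0   q1  q0 
   q1   q1  q2 
 * q2   q1  q0 
(> = start, * = accepting)

start=q0 accept=q2 q0-0->q1 q0-1->q0 q1-0->q1 q1-1->q2 q2-0->q1 q2-1->q0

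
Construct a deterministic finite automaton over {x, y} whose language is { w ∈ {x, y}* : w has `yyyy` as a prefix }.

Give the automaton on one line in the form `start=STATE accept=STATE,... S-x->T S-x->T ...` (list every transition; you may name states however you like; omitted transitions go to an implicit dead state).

start=s0 accept=s4 s0-x->s5 s0-y->s1 s1-x->s5 s1-y->s2 s2-x->s5 s2-y->s3 s3-x->s5 s3-y->s4 s4-x->s4 s4-y->s4 s5-x->s5 s5-y->s5

Walk along `yyyy` while the input agrees: from s0 take `y` to s1, and so on. Any deviation drops to the rejecting sink s5. Once s4 is reached the prefix is confirmed and every continuation is accepted.
        x   y  
>  s0   s5  s1 
   s1   s5  s2 
   s2   s5  s3 
   s3   s5  s4 
 * s4   s4  s4 
   s5   s5  s5 
(> = start, * = accepting)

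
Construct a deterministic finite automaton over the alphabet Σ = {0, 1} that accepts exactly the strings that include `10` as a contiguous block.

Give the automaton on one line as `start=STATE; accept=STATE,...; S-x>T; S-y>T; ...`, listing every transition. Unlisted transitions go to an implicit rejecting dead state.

States q0..q1 record the length of the longest prefix of `10` that matches the current input suffix. Reaching q2 means `10` has been seen, and we stay there forever. Accept from q2.
A 3-state machine:
        0   1  
>  q0   q0  q1 
   q1   q2  q1 
 * q2   q2  q2 
(> = start, * = accepting)

start=q0; accept=q2; q0-0>q0; q0-1>q1; q1-0>q2; q1-1>q1; q2-0>q2; q2-1>q2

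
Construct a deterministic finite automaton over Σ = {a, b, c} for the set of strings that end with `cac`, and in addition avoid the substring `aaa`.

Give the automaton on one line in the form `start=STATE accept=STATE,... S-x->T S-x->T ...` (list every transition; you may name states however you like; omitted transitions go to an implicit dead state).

Handle the two conditions separately and then intersect. The first has 4 states tracking how much of the suffix `cac` has currently been matched; the second has 4 states tracking partial matches of the forbidden pattern `aaa`. A product state is a pair (one from each), accepting exactly when both do. After merging equivalent states the machine shrinks.
With 7 states:
        a   b   c  
>  s0   s1  s0  s2 
   s1   s3  s0  s2 
   s2   s4  s0  s2 
   s3   s5  s0  s2 
   s4   s3  s0  s6 
   s5   s5  s5  s5 
 * s6   s4  s0  s2 
(> = start, * = accepting)

start=s0 accept=s6 s0-a->s1 s0-b->s0 s0-c->s2 s1-a->s3 s1-b->s0 s1-c->s2 s2-a->s4 s2-b->s0 s2-c->s2 s3-a->s5 s3-b->s0 s3-c->s2 s4-a->s3 s4-b->s0 s4-c->s6 s5-a->s5 s5-b->s5 s5-c->s5 s6-a->s4 s6-b->s0 s6-c->s2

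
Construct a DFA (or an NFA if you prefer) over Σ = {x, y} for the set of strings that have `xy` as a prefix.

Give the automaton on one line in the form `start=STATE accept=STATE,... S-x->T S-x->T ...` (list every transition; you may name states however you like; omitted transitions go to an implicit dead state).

start=q0 accept=q2 q0-x->q1 q0-y->q3 q1-x->q3 q1-y->q2 q2-x->q2 q2-y->q2 q3-x->q3 q3-y->q3

Walk along `xy` while the input agrees: from q0 take `x` to q1, and so on. Any deviation drops to the rejecting sink q3. Once q2 is reached the prefix is confirmed and every continuation is accepted.
A 4-state machine:
        x   y  
>  q0   q1  q3 
   q1   q3  q2 
 * q2   q2  q2 
   q3   q3  q3 
(> = start, * = accepting)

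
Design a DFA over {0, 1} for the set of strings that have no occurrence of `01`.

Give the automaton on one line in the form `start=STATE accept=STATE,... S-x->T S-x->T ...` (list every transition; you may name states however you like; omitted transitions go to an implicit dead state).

Track partial matches of the forbidden pattern `01`. State s2 is a dead state reached once `01` has occurred; every other state accepts. s0 means no part of `01` is currently matched.
With 3 states:
        0   1  
>* s0   s1  s0 
 * s1   s1  s2 
   s2   s2  s2 
(> = start, * = accepting)

start=s0 accept=s0,s1 s0-0->s1 s0-1->s0 s1-0->s1 s1-1->s2 s2-0->s2 s2-1->s2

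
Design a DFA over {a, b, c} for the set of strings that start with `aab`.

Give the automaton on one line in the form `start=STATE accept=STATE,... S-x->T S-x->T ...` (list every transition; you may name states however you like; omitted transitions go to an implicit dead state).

start=s0 accept=s3 s0-a->s1 s0-b->s4 s0-c->s4 s1-a->s2 s1-b->s4 s1-c->s4 s2-a->s4 s2-b->s3 s2-c->s4 s3-a->s3 s3-b->s3 s3-c->s3 s4-a->s4 s4-b->s4 s4-c->s4

Check the first 3 symbols one by one: s0 through s2 record how many have matched `aab` so far; any wrong symbol goes to the dead state s4. After all 3 match we enter the accepting sink s3.
With 5 states:
        a   b   c  
>  s0   s1  s4  s4 
   s1   s2  s4  s4 
   s2   s4  s3  s4 
 * s3   s3  s3  s3 
   s4   s4  s4  s4 
(> = start, * = accepting)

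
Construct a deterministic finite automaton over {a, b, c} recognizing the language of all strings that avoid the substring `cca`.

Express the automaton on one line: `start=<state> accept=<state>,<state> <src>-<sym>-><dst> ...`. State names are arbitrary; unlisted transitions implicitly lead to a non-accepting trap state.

Track partial matches of the forbidden pattern `cca`. State S3 is a dead state reached once `cca` has occurred; every other state accepts. S0 means no part of `cca` is currently matched.
4 states suffice.
        a   b   c  
>* S0   S0  S0  S1 
 * S1   S0  S0  S2 
 * S2   S3  S0  S2 
   S3   S3  S3  S3 
(> = start, * = accepting)

start=S0 accept=S0,S1,S2 S0-a->S0 S0-b->S0 S0-c->S1 S1-a->S0 S1-b->S0 S1-c->S2 S2-a->S3 S2-b->S0 S2-c->S2 S3-a->S3 S3-b->S3 S3-c->S3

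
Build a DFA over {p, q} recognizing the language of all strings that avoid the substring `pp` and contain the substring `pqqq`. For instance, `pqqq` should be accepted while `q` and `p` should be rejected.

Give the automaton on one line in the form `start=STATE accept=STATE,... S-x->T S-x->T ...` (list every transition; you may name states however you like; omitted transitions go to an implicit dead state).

Run two small machines in parallel and take their product. The first has 3 states tracking partial matches of the forbidden pattern `pp`; the second has 5 states tracking whether and how much of `pqqq` has been seen. A product state is a pair (one from each), accepting exactly when both do.
With 10 states:
       p  q 
>  A   B  A 
   B   C  D 
   C   C  E 
   D   B  F 
   E   C  G 
   F   B  H 
   G   C  I 
 * H   J  H 
   I   I  I 
 * J   I  H 
(> = start, * = accepting)

start=A accept=H,J A-p->B A-q->A B-p->C B-q->D C-p->C C-q->E D-p->B D-q->F E-p->C E-q->G F-p->B F-q->H G-p->C G-q->I H-p->J H-q->H I-p->I I-q->I J-p->I J-q->H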